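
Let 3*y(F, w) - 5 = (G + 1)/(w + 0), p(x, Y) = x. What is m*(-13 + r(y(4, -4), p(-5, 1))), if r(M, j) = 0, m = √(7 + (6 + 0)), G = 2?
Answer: -13*√13 ≈ -46.872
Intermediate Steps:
y(F, w) = 5/3 + 1/w (y(F, w) = 5/3 + ((2 + 1)/(w + 0))/3 = 5/3 + (3/w)/3 = 5/3 + 1/w)
m = √13 (m = √(7 + 6) = √13 ≈ 3.6056)
m*(-13 + r(y(4, -4), p(-5, 1))) = √13*(-13 + 0) = √13*(-13) = -13*√13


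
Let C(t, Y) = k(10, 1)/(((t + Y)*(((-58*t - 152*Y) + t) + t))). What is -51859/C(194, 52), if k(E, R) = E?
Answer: 119714634576/5 ≈ 2.3943e+10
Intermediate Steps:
C(t, Y) = 10/((Y + t)*(-152*Y - 56*t)) (C(t, Y) = 10/(((t + Y)*(((-58*t - 152*Y) + t) + t))) = 10/(((Y + t)*(((-152*Y - 58*t) + t) + t))) = 10/(((Y + t)*((-152*Y - 57*t) + t))) = 10/(((Y + t)*(-152*Y - 56*t))) = 10*(1/((Y + t)*(-152*Y - 56*t))) = 10/((Y + t)*(-152*Y - 56*t)))
-51859/C(194, 52) = -51859/((-5/(28*194**2 + 76*52**2 + 104*52*194))) = -51859/((-5/(28*37636 + 76*2704 + 1049152))) = -51859/((-5/(1053808 + 205504 + 1049152))) = -51859/((-5/2308464)) = -51859/((-5*1/2308464)) = -51859/(-5/2308464) = -51859*(-2308464/5) = 119714634576/5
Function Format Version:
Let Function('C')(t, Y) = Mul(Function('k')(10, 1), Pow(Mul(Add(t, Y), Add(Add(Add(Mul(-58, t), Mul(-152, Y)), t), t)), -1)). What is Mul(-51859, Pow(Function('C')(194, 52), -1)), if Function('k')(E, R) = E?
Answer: Rational(119714634576, 5) ≈ 2.3943e+10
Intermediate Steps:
Function('C')(t, Y) = Mul(10, Pow(Add(Y, t), -1), Pow(Add(Mul(-152, Y), Mul(-56, t)), -1)) (Function('C')(t, Y) = Mul(10, Pow(Mul(Add(t, Y), Add(Add(Add(Mul(-58, t), Mul(-152, Y)), t), t)), -1)) = Mul(10, Pow(Mul(Add(Y, t), Add(Add(Add(Mul(-152, Y), Mul(-58, t)), t), t)), -1)) = Mul(10, Pow(Mul(Add(Y, t), Add(Add(Mul(-152, Y), Mul(-57, t)), t)), -1)) = Mul(10, Pow(Mul(Add(Y, t), Add(Mul(-152, Y), Mul(-56, t))), -1)) = Mul(10, Mul(Pow(Add(Y, t), -1), Pow(Add(Mul(-152, Y), Mul(-56, t)), -1))) = Mul(10, Pow(Add(Y, t), -1), Pow(Add(Mul(-152, Y), Mul(-56, t)), -1)))
Mul(-51859, Pow(Function('C')(194, 52), -1)) = Mul(-51859, Pow(Mul(-5, Pow(Add(Mul(28, Pow(194, 2)), Mul(76, Pow(52, 2)), Mul(104, 52, 194)), -1)), -1)) = Mul(-51859, Pow(Mul(-5, Pow(Add(Mul(28, 37636), Mul(76, 2704), 1049152), -1)), -1)) = Mul(-51859, Pow(Mul(-5, Pow(Add(1053808, 205504, 1049152), -1)), -1)) = Mul(-51859, Pow(Mul(-5, Pow(2308464, -1)), -1)) = Mul(-51859, Pow(Mul(-5, Rational(1, 2308464)), -1)) = Mul(-51859, Pow(Rational(-5, 2308464), -1)) = Mul(-51859, Rational(-2308464, 5)) = Rational(119714634576, 5)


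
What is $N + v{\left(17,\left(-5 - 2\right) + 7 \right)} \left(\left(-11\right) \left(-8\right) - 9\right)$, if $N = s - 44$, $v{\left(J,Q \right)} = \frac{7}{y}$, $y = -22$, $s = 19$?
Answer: $- \frac{1103}{22} \approx -50.136$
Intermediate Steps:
$v{\left(J,Q \right)} = - \frac{7}{22}$ ($v{\left(J,Q \right)} = \frac{7}{-22} = 7 \left(- \frac{1}{22}\right) = - \frac{7}{22}$)
$N = -25$ ($N = 19 - 44 = -25$)
$N + v{\left(17,\left(-5 - 2\right) + 7 \right)} \left(\left(-11\right) \left(-8\right) - 9\right) = -25 - \frac{7 \left(\left(-11\right) \left(-8\right) - 9\right)}{22} = -25 - \frac{7 \left(88 - 9\right)}{22} = -25 - \frac{553}{22} = - \frac{1103}{22}$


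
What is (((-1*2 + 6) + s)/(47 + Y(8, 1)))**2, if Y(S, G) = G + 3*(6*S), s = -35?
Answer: 961/36864 ≈ 0.026069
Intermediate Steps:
Y(S, G) = G + 18*S
(((-1*2 + 6) + s)/(47 + Y(8, 1)))**2 = (((-1*2 + 6) - 35)/(47 + (1 + 18*8)))**2 = (((-2 + 6) - 35)/(47 + (1 + 144)))**2 = ((4 - 35)/(47 + 145))**2 = (-31/192)**2 = 961/36864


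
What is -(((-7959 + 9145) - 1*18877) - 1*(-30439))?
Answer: -12748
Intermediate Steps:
-(((-7959 + 9145) - 1*18877) - 1*(-30439)) = -((1186 - 18877) + 30439) = -(-17691 + 30439) = -1*12748 = -12748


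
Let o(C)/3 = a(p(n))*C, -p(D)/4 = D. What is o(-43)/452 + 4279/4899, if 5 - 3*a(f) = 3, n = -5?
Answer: 756397/1107174 ≈ 0.68318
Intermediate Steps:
p(D) = -4*D
a(f) = 2/3 (a(f) = 5/3 - 1/3*3 = 5/3 - 1 = 2/3)
o(C) = 2*C (o(C) = 3*(2*C/3) = 2*C)
o(-43)/452 + 4279/4899 = (2*(-43))/452 + 4279/4899 = -86*1/452 + 4279*(1/4899) = -43/226 + 4279/4899 = 756397/1107174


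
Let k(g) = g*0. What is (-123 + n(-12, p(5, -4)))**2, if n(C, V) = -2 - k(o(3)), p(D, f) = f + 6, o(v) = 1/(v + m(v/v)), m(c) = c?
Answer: 15625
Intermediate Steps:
o(v) = 1/(1 + v) (o(v) = 1/(v + v/v) = 1/(v + 1) = 1/(1 + v))
p(D, f) = 6 + f
k(g) = 0
n(C, V) = -2 (n(C, V) = -2 - 1*0 = -2 + 0 = -2)
(-123 + n(-12, p(5, -4)))**2 = (-123 - 2)**2 = (-125)**2 = 15625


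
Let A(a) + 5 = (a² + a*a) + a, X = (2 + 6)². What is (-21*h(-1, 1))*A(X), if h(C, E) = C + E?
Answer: 0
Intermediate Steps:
X = 64 (X = 8² = 64)
A(a) = -5 + a + 2*a² (A(a) = -5 + ((a² + a*a) + a) = -5 + ((a² + a²) + a) = -5 + (2*a² + a) = -5 + (a + 2*a²) = -5 + a + 2*a²)
(-21*h(-1, 1))*A(X) = (-21*(-1 + 1))*(-5 + 64 + 2*64²) = (-21*0)*(-5 + 64 + 2*4096) = 0*(-5 + 64 + 8192) = 0*8251 = 0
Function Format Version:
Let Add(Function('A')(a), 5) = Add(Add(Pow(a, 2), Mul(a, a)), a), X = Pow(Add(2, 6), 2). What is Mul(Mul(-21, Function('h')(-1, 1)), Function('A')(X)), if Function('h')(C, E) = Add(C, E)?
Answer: 0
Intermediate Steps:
X = 64 (X = Pow(8, 2) = 64)
Function('A')(a) = Add(-5, a, Mul(2, Pow(a, 2))) (Function('A')(a) = Add(-5, Add(Add(Pow(a, 2), Mul(a, a)), a)) = Add(-5, Add(Add(Pow(a, 2), Pow(a, 2)), a)) = Add(-5, Add(Mul(2, Pow(a, 2)), a)) = Add(-5, Add(a, Mul(2, Pow(a, 2)))) = Add(-5, a, Mul(2, Pow(a, 2))))
Mul(Mul(-21, Function('h')(-1, 1)), Function('A')(X)) = Mul(Mul(-21, Add(-1, 1)), Add(-5, 64, Mul(2, Pow(64, 2)))) = Mul(Mul(-21, 0), Add(-5, 64, Mul(2, 4096))) = Mul(0, Add(-5, 64, 8192)) = Mul(0, 8251) = 0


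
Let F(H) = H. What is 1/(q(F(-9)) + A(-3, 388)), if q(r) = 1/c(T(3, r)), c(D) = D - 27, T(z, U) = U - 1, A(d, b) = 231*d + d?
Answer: -37/25753 ≈ -0.0014367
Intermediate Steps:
A(d, b) = 232*d
T(z, U) = -1 + U
c(D) = -27 + D
q(r) = 1/(-28 + r) (q(r) = 1/(-27 + (-1 + r)) = 1/(-28 + r))
1/(q(F(-9)) + A(-3, 388)) = 1/(1/(-28 - 9) + 232*(-3)) = 1/(1/(-37) - 696) = 1/(-1/37 - 696) = 1/(-25753/37) = -37/25753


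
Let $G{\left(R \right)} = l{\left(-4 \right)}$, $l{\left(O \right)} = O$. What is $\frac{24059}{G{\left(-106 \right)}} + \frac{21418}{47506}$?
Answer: $- \frac{571430591}{95012} \approx -6014.3$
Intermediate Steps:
$G{\left(R \right)} = -4$
$\frac{24059}{G{\left(-106 \right)}} + \frac{21418}{47506} = \frac{24059}{-4} + \frac{21418}{47506} = 24059 \left(- \frac{1}{4}\right) + 21418 \cdot \frac{1}{47506} = - \frac{24059}{4} + \frac{10709}{23753} = - \frac{571430591}{95012}$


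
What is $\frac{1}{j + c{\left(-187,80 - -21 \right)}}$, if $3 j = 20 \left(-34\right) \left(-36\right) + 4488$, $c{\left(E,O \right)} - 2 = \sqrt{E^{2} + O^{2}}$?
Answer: $\frac{4829}{46615897} - \frac{\sqrt{45170}}{93231794} \approx 0.00010131$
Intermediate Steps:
$c{\left(E,O \right)} = 2 + \sqrt{E^{2} + O^{2}}$
$j = 9656$ ($j = \frac{20 \left(-34\right) \left(-36\right) + 4488}{3} = \frac{\left(-680\right) \left(-36\right) + 4488}{3} = \frac{24480 + 4488}{3} = \frac{1}{3} \cdot 28968 = 9656$)
$\frac{1}{j + c{\left(-187,80 - -21 \right)}} = \frac{1}{9656 + \left(2 + \sqrt{\left(-187\right)^{2} + \left(80 - -21\right)^{2}}\right)} = \frac{1}{9656 + \left(2 + \sqrt{34969 + \left(80 + 21\right)^{2}}\right)} = \frac{1}{9656 + \left(2 + \sqrt{34969 + 101^{2}}\right)} = \frac{1}{9656 + \left(2 + \sqrt{34969 + 10201}\right)} = \frac{1}{9656 + \left(2 + \sqrt{45170}\right)} = \frac{1}{9658 + \sqrt{45170}}$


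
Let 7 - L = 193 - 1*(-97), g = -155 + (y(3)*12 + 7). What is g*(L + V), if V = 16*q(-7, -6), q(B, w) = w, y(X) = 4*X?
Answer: 1516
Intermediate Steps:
g = -4 (g = -155 + ((4*3)*12 + 7) = -155 + (12*12 + 7) = -155 + (144 + 7) = -155 + 151 = -4)
V = -96 (V = 16*(-6) = -96)
L = -283 (L = 7 - (193 - 1*(-97)) = 7 - (193 + 97) = 7 - 1*290 = 7 - 290 = -283)
g*(L + V) = -4*(-283 - 96) = -4*(-379) = 1516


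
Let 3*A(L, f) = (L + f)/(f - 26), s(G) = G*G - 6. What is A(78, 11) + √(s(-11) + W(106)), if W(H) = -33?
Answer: -89/45 + √82 ≈ 7.0776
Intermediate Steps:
s(G) = -6 + G² (s(G) = G² - 6 = -6 + G²)
A(L, f) = (L + f)/(3*(-26 + f)) (A(L, f) = ((L + f)/(f - 26))/3 = ((L + f)/(-26 + f))/3 = (L + f)/(3*(-26 + f)))
A(78, 11) + √(s(-11) + W(106)) = (78 + 11)/(3*(-26 + 11)) + √((-6 + (-11)²) - 33) = (⅓)*89/(-15) + √((-6 + 121) - 33) = (⅓)*(-1/15)*89 + √(115 - 33) = -89/45 + √82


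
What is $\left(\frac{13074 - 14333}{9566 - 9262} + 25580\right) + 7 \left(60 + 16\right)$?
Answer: $\frac{7936789}{304} \approx 26108.0$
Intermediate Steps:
$\left(\frac{13074 - 14333}{9566 - 9262} + 25580\right) + 7 \left(60 + 16\right) = \left(- \frac{1259}{304} + 25580\right) + 7 \cdot 76 = \left(\left(-1259\right) \frac{1}{304} + 25580\right) + 532 = \left(- \frac{1259}{304} + 25580\right) + 532 = \frac{7775061}{304} + 532 = \frac{7936789}{304}$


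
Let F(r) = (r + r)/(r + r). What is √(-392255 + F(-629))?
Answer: I*√392254 ≈ 626.3*I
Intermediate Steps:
F(r) = 1 (F(r) = (2*r)/((2*r)) = (2*r)*(1/(2*r)) = 1)
√(-392255 + F(-629)) = √(-392255 + 1) = √(-392254) = I*√392254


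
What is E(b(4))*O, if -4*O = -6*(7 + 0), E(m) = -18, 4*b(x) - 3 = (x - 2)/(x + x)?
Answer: -189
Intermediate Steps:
b(x) = ¾ + (-2 + x)/(8*x) (b(x) = ¾ + ((x - 2)/(x + x))/4 = ¾ + ((-2 + x)/((2*x)))/4 = ¾ + ((-2 + x)*(1/(2*x)))/4 = ¾ + ((-2 + x)/(2*x))/4 = ¾ + (-2 + x)/(8*x))
O = 21/2 (O = -(-3)*(7 + 0)/2 = -(-3)*7/2 = -¼*(-42) = 21/2 ≈ 10.500)
E(b(4))*O = -18*21/2 = -189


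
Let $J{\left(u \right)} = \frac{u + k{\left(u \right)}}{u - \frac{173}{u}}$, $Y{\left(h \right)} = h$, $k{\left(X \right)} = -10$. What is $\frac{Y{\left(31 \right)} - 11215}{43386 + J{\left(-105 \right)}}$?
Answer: $- \frac{40456256}{156945649} \approx -0.25777$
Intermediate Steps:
$J{\left(u \right)} = \frac{-10 + u}{u - \frac{173}{u}}$ ($J{\left(u \right)} = \frac{u - 10}{u - \frac{173}{u}} = \frac{-10 + u}{u - \frac{173}{u}}$)
$\frac{Y{\left(31 \right)} - 11215}{43386 + J{\left(-105 \right)}} = \frac{31 - 11215}{43386 - \frac{105 \left(-10 - 105\right)}{-173 + \left(-105\right)^{2}}} = - \frac{11184}{43386 - 105 \frac{1}{-173 + 11025} \left(-115\right)} = - \frac{11184}{43386 - 105 \cdot \frac{1}{10852} \left(-115\right)} = - \frac{11184}{43386 - \frac{105}{10852} \left(-115\right)} = - \frac{11184}{43386 + \frac{12075}{10852}} = - \frac{11184}{\frac{470836947}{10852}} = \left(-11184\right) \frac{10852}{470836947} = - \frac{40456256}{156945649}$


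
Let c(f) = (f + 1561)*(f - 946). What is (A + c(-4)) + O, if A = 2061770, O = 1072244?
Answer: 1654864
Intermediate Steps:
c(f) = (-946 + f)*(1561 + f) (c(f) = (1561 + f)*(-946 + f) = (-946 + f)*(1561 + f))
(A + c(-4)) + O = (2061770 + (-1476706 + (-4)² + 615*(-4))) + 1072244 = (2061770 + (-1476706 + 16 - 2460)) + 1072244 = (2061770 - 1479150) + 1072244 = 582620 + 1072244 = 1654864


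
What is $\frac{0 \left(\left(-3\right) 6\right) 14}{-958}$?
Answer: $0$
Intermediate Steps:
$\frac{0 \left(\left(-3\right) 6\right) 14}{-958} = 0 \left(-18\right) 14 \left(- \frac{1}{958}\right) = 0 \cdot 14 \left(- \frac{1}{958}\right) = 0 \left(- \frac{1}{958}\right) = 0$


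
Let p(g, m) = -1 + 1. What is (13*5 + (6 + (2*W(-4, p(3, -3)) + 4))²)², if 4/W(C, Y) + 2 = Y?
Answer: 10201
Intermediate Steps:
p(g, m) = 0
W(C, Y) = 4/(-2 + Y)
(13*5 + (6 + (2*W(-4, p(3, -3)) + 4))²)² = (13*5 + (6 + (2*(4/(-2 + 0)) + 4))²)² = (65 + (6 + (2*(4/(-2)) + 4))²)² = (65 + (6 + (2*(4*(-½)) + 4))²)² = (65 + (6 + (2*(-2) + 4))²)² = (65 + (6 + (-4 + 4))²)² = (65 + (6 + 0)²)² = (65 + 6²)² = (65 + 36)² = 101² = 10201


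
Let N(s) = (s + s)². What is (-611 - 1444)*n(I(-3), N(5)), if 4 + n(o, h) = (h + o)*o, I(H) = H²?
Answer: -2007735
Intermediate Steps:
N(s) = 4*s² (N(s) = (2*s)² = 4*s²)
n(o, h) = -4 + o*(h + o) (n(o, h) = -4 + (h + o)*o = -4 + o*(h + o))
(-611 - 1444)*n(I(-3), N(5)) = (-611 - 1444)*(-4 + ((-3)²)² + (4*5²)*(-3)²) = -2055*(-4 + 9² + (4*25)*9) = -2055*(-4 + 81 + 100*9) = -2055*(-4 + 81 + 900) = -2055*977 = -2007735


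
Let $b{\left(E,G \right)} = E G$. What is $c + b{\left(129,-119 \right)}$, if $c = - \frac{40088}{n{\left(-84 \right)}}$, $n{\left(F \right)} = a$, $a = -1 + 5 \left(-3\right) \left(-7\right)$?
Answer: $- \frac{204574}{13} \approx -15736.0$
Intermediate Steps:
$a = 104$ ($a = -1 - -105 = -1 + 105 = 104$)
$n{\left(F \right)} = 104$
$c = - \frac{5011}{13}$ ($c = - \frac{40088}{104} = \left(-40088\right) \frac{1}{104} = - \frac{5011}{13} \approx -385.46$)
$c + b{\left(129,-119 \right)} = - \frac{5011}{13} + 129 \left(-119\right) = - \frac{5011}{13} - 15351 = - \frac{204574}{13}$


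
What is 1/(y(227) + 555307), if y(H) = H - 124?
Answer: 1/555410 ≈ 1.8005e-6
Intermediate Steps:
y(H) = -124 + H
1/(y(227) + 555307) = 1/((-124 + 227) + 555307) = 1/(103 + 555307) = 1/555410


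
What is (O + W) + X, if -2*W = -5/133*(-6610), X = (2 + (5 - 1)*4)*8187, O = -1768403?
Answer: -215614446/133 ≈ -1.6212e+6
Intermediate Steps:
X = 147366 (X = (2 + 4*4)*8187 = (2 + 16)*8187 = 18*8187 = 147366)
W = -16525/133 (W = -(-5/133)*(-6610)/2 = -(-5*1/133)*(-6610)/2 = -(-5)*(-6610)/266 = -1/2*33050/133 = -16525/133 ≈ -124.25)
(O + W) + X = (-1768403 - 16525/133) + 147366 = -235214124/133 + 147366 = -215614446/133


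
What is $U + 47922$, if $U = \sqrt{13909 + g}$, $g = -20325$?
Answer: $47922 + 4 i \sqrt{401} \approx 47922.0 + 80.1 i$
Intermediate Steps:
$U = 4 i \sqrt{401}$ ($U = \sqrt{13909 - 20325} = \sqrt{-6416} = 4 i \sqrt{401} \approx 80.1 i$)
$U + 47922 = 4 i \sqrt{401} + 47922 = 47922 + 4 i \sqrt{401}$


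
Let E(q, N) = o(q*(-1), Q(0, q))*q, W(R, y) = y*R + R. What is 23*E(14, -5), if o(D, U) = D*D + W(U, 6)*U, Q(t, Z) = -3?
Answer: 83398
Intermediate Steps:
W(R, y) = R + R*y (W(R, y) = R*y + R = R + R*y)
o(D, U) = D² + 7*U² (o(D, U) = D*D + (U*(1 + 6))*U = D² + (U*7)*U = D² + (7*U)*U = D² + 7*U²)
E(q, N) = q*(63 + q²) (E(q, N) = ((q*(-1))² + 7*(-3)²)*q = ((-q)² + 7*9)*q = (q² + 63)*q = (63 + q²)*q = q*(63 + q²))
23*E(14, -5) = 23*(14*(63 + 14²)) = 23*(14*(63 + 196)) = 23*(14*259) = 23*3626 = 83398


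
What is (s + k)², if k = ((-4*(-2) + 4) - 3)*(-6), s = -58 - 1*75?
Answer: 34969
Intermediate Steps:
s = -133 (s = -58 - 75 = -133)
k = -54 (k = ((8 + 4) - 3)*(-6) = (12 - 3)*(-6) = 9*(-6) = -54)
(s + k)² = (-133 - 54)² = (-187)² = 34969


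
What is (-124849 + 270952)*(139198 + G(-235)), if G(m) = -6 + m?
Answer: 20302034571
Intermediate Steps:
(-124849 + 270952)*(139198 + G(-235)) = (-124849 + 270952)*(139198 + (-6 - 235)) = 146103*(139198 - 241) = 146103*138957 = 20302034571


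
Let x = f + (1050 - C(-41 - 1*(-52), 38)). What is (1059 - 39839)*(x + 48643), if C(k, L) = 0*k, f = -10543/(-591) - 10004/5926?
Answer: -3375695647266880/1751133 ≈ -1.9277e+9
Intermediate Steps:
f = 28282727/1751133 (f = -10543*(-1/591) - 10004*1/5926 = 10543/591 - 5002/2963 = 28282727/1751133 ≈ 16.151)
C(k, L) = 0
x = 1866972377/1751133 (x = 28282727/1751133 + (1050 - 1*0) = 28282727/1751133 + (1050 + 0) = 28282727/1751133 + 1050 = 1866972377/1751133 ≈ 1066.2)
(1059 - 39839)*(x + 48643) = (1059 - 39839)*(1866972377/1751133 + 48643) = -38780*87047334896/1751133 = -3375695647266880/1751133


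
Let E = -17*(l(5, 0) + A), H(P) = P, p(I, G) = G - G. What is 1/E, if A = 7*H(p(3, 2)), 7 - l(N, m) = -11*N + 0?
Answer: -1/1054 ≈ -0.00094877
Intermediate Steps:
p(I, G) = 0
l(N, m) = 7 + 11*N (l(N, m) = 7 - (-11*N + 0) = 7 - (-11)*N = 7 + 11*N)
A = 0 (A = 7*0 = 0)
E = -1054 (E = -17*((7 + 11*5) + 0) = -17*((7 + 55) + 0) = -17*(62 + 0) = -17*62 = -1054)
1/E = 1/(-1054) = -1/1054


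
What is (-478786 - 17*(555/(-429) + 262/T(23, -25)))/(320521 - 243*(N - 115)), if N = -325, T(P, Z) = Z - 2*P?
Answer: -4860254041/4339808473 ≈ -1.1199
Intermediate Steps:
(-478786 - 17*(555/(-429) + 262/T(23, -25)))/(320521 - 243*(N - 115)) = (-478786 - 17*(555/(-429) + 262/(-25 - 2*23)))/(320521 - 243*(-325 - 115)) = (-478786 - 17*(555*(-1/429) + 262/(-25 - 46)))/(320521 - 243*(-440)) = (-478786 - 17*(-185/143 + 262/(-71)))/(320521 + 106920) = (-478786 - 17*(-185/143 + 262*(-1/71)))/427441 = (-478786 - 17*(-185/143 - 262/71))*(1/427441) = (-478786 - 17*(-50601/10153))*(1/427441) = (-478786 + 860217/10153)*(1/427441) = -4860254041/10153*1/427441 = -4860254041/4339808473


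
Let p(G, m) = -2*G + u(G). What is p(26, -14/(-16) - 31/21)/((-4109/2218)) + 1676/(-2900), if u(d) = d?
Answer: 40087629/2979025 ≈ 13.457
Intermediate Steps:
p(G, m) = -G (p(G, m) = -2*G + G = -G)
p(26, -14/(-16) - 31/21)/((-4109/2218)) + 1676/(-2900) = (-1*26)/((-4109/2218)) + 1676/(-2900) = -26/((-4109*1/2218)) + 1676*(-1/2900) = -26/(-4109/2218) - 419/725 = -26*(-2218/4109) - 419/725 = 57668/4109 - 419/725 = 40087629/2979025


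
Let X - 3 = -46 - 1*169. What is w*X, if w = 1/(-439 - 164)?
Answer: 212/603 ≈ 0.35158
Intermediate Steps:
w = -1/603 (w = 1/(-603) = -1/603 ≈ -0.0016584)
X = -212 (X = 3 + (-46 - 1*169) = 3 + (-46 - 169) = 3 - 215 = -212)
w*X = -1/603*(-212) = 212/603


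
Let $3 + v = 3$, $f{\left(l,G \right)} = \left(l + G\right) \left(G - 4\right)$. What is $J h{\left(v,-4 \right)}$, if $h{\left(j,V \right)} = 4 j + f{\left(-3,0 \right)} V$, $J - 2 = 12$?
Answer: $-672$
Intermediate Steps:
$f{\left(l,G \right)} = \left(-4 + G\right) \left(G + l\right)$ ($f{\left(l,G \right)} = \left(G + l\right) \left(-4 + G\right) = \left(-4 + G\right) \left(G + l\right)$)
$v = 0$ ($v = -3 + 3 = 0$)
$J = 14$ ($J = 2 + 12 = 14$)
$h{\left(j,V \right)} = 4 j + 12 V$ ($h{\left(j,V \right)} = 4 j + \left(0^{2} - 0 - -12 + 0 \left(-3\right)\right) V = 4 j + \left(0 + 0 + 12 + 0\right) V = 4 j + 12 V$)
$J h{\left(v,-4 \right)} = 14 \left(4 \cdot 0 + 12 \left(-4\right)\right) = 14 \left(0 - 48\right) = 14 \left(-48\right) = -672$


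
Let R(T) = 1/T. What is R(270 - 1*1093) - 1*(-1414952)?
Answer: 1164505495/823 ≈ 1.4150e+6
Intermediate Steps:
R(270 - 1*1093) - 1*(-1414952) = 1/(270 - 1*1093) - 1*(-1414952) = 1/(270 - 1093) + 1414952 = 1/(-823) + 1414952 = -1/823 + 1414952 = 1164505495/823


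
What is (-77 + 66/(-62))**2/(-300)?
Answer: -58564/2883 ≈ -20.314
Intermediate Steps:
(-77 + 66/(-62))**2/(-300) = (-77 + 66*(-1/62))**2*(-1/300) = (-77 - 33/31)**2*(-1/300) = (-2420/31)**2*(-1/300) = (5856400/961)*(-1/300) = -58564/2883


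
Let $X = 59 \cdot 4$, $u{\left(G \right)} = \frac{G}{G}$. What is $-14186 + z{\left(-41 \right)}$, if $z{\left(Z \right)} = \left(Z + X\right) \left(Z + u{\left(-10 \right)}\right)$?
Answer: $-21986$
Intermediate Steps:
$u{\left(G \right)} = 1$
$X = 236$
$z{\left(Z \right)} = \left(1 + Z\right) \left(236 + Z\right)$ ($z{\left(Z \right)} = \left(Z + 236\right) \left(Z + 1\right) = \left(236 + Z\right) \left(1 + Z\right) = \left(1 + Z\right) \left(236 + Z\right)$)
$-14186 + z{\left(-41 \right)} = -14186 + \left(236 + \left(-41\right)^{2} + 237 \left(-41\right)\right) = -14186 + \left(236 + 1681 - 9717\right) = -14186 - 7800 = -21986$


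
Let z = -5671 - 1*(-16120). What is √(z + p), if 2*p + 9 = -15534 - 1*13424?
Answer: I*√16138/2 ≈ 63.518*I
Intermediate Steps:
z = 10449 (z = -5671 + 16120 = 10449)
p = -28967/2 (p = -9/2 + (-15534 - 1*13424)/2 = -9/2 + (-15534 - 13424)/2 = -9/2 + (½)*(-28958) = -9/2 - 14479 = -28967/2 ≈ -14484.)
√(z + p) = √(10449 - 28967/2) = √(-8069/2) = I*√16138/2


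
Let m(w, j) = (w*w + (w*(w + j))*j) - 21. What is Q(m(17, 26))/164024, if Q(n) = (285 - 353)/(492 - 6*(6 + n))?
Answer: 17/4723399128 ≈ 3.5991e-9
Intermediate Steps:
m(w, j) = -21 + w² + j*w*(j + w) (m(w, j) = (w² + (w*(j + w))*j) - 21 = (w² + j*w*(j + w)) - 21 = -21 + w² + j*w*(j + w))
Q(n) = -68/(456 - 6*n) (Q(n) = -68/(492 + (-36 - 6*n)) = -68/(456 - 6*n))
Q(m(17, 26))/164024 = (34/(3*(-76 + (-21 + 17² + 26*17² + 17*26²))))/164024 = (34/(3*(-76 + (-21 + 289 + 26*289 + 17*676))))*(1/164024) = (34/(3*(-76 + (-21 + 289 + 7514 + 11492))))*(1/164024) = (34/(3*(-76 + 19274)))*(1/164024) = ((34/3)/19198)*(1/164024) = ((34/3)*(1/19198))*(1/164024) = (17/28797)*(1/164024) = 17/4723399128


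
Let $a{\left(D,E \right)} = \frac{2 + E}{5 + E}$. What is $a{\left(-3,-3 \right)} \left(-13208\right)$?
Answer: $6604$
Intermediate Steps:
$a{\left(D,E \right)} = \frac{2 + E}{5 + E}$
$a{\left(-3,-3 \right)} \left(-13208\right) = \frac{2 - 3}{5 - 3} \left(-13208\right) = \frac{1}{2} \left(-1\right) \left(-13208\right) = \left(- \frac{1}{2}\right) \left(-13208\right) = 6604$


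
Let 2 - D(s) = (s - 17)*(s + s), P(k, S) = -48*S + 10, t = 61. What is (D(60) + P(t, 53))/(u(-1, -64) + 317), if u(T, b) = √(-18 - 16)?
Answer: -2438364/100523 + 7692*I*√34/100523 ≈ -24.257 + 0.44618*I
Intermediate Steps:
u(T, b) = I*√34 (u(T, b) = √(-34) = I*√34)
P(k, S) = 10 - 48*S
D(s) = 2 - 2*s*(-17 + s) (D(s) = 2 - (s - 17)*(s + s) = 2 - (-17 + s)*2*s = 2 - 2*s*(-17 + s))
(D(60) + P(t, 53))/(u(-1, -64) + 317) = ((2 - 2*60² + 34*60) + (10 - 48*53))/(I*√34 + 317) = ((2 - 2*3600 + 2040) + (10 - 2544))/(317 + I*√34) = ((2 - 7200 + 2040) - 2534)/(317 + I*√34) = (-5158 - 2534)/(317 + I*√34) = -7692/(317 + I*√34)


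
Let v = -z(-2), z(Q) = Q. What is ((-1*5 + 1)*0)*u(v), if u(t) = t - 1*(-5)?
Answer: 0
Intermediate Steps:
v = 2 (v = -1*(-2) = 2)
u(t) = 5 + t (u(t) = t + 5 = 5 + t)
((-1*5 + 1)*0)*u(v) = ((-1*5 + 1)*0)*(5 + 2) = ((-5 + 1)*0)*7 = -4*0*7 = 0*7 = 0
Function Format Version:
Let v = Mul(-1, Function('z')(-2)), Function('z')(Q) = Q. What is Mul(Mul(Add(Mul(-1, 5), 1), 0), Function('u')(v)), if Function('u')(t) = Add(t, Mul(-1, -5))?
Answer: 0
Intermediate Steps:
v = 2 (v = Mul(-1, -2) = 2)
Function('u')(t) = Add(5, t) (Function('u')(t) = Add(t, 5) = Add(5, t))
Mul(Mul(Add(Mul(-1, 5), 1), 0), Function('u')(v)) = Mul(Mul(Add(Mul(-1, 5), 1), 0), Add(5, 2)) = Mul(Mul(Add(-5, 1), 0), 7) = Mul(Mul(-4, 0), 7) = Mul(0, 7) = 0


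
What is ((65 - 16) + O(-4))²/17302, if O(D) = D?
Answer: 2025/17302 ≈ 0.11704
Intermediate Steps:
((65 - 16) + O(-4))²/17302 = ((65 - 16) - 4)²/17302 = (49 - 4)²*(1/17302) = 45²*(1/17302) = 2025*(1/17302) = 2025/17302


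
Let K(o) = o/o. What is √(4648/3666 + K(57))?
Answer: √7619781/1833 ≈ 1.5059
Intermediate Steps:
K(o) = 1
√(4648/3666 + K(57)) = √(4648/3666 + 1) = √(4648*(1/3666) + 1) = √(2324/1833 + 1) = √(4157/1833) = √7619781/1833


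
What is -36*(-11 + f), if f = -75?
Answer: 3096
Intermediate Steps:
-36*(-11 + f) = -36*(-11 - 75) = -36*(-86) = 3096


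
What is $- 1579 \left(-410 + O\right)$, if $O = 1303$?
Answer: $-1410047$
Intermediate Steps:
$- 1579 \left(-410 + O\right) = - 1579 \left(-410 + 1303\right) = \left(-1579\right) 893 = -1410047$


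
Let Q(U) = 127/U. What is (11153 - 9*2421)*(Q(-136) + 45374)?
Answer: -16407989683/34 ≈ -4.8259e+8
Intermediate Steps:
(11153 - 9*2421)*(Q(-136) + 45374) = (11153 - 9*2421)*(127/(-136) + 45374) = (11153 - 21789)*(127*(-1/136) + 45374) = -10636*(-127/136 + 45374) = -10636*6170737/136 = -16407989683/34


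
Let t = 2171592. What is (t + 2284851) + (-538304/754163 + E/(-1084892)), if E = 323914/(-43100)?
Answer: 78575524631466475229991/17631895486283800 ≈ 4.4564e+6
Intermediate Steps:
E = -161957/21550 (E = 323914*(-1/43100) = -161957/21550 ≈ -7.5154)
(t + 2284851) + (-538304/754163 + E/(-1084892)) = (2171592 + 2284851) + (-538304/754163 - 161957/21550/(-1084892)) = 4456443 + (-538304*1/754163 - 161957/21550*(-1/1084892)) = 4456443 + (-538304/754163 + 161957/23379422600) = 4456443 - 12585114561293409/17631895486283800 = 78575524631466475229991/17631895486283800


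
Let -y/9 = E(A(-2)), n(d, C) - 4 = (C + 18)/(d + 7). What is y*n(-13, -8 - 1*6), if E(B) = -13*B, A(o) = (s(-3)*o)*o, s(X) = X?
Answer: -4680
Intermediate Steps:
n(d, C) = 4 + (18 + C)/(7 + d) (n(d, C) = 4 + (C + 18)/(d + 7) = 4 + (18 + C)/(7 + d))
A(o) = -3*o² (A(o) = (-3*o)*o = -3*o²)
y = -1404 (y = -(-117)*(-3*(-2)²) = -(-117)*(-3*4) = -(-117)*(-12) = -9*156 = -1404)
y*n(-13, -8 - 1*6) = -1404*(46 + (-8 - 1*6) + 4*(-13))/(7 - 13) = -1404*(46 + (-8 - 6) - 52)/(-6) = -(-234)*(46 - 14 - 52) = -(-234)*(-20) = -1404*10/3 = -4680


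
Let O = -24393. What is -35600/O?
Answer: 35600/24393 ≈ 1.4594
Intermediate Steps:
-35600/O = -35600/(-24393) = -35600*(-1/24393) = 35600/24393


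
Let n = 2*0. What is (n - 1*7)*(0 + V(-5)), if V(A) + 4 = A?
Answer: 63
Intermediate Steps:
n = 0
V(A) = -4 + A
(n - 1*7)*(0 + V(-5)) = (0 - 1*7)*(0 + (-4 - 5)) = (0 - 7)*(0 - 9) = -7*(-9) = 63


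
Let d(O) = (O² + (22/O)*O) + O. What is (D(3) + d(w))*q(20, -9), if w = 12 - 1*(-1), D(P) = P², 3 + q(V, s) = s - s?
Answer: -639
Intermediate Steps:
q(V, s) = -3 (q(V, s) = -3 + (s - s) = -3 + 0 = -3)
w = 13 (w = 12 + 1 = 13)
d(O) = 22 + O + O² (d(O) = (O² + 22) + O = (22 + O²) + O = 22 + O + O²)
(D(3) + d(w))*q(20, -9) = (3² + (22 + 13 + 13²))*(-3) = (9 + (22 + 13 + 169))*(-3) = (9 + 204)*(-3) = 213*(-3) = -639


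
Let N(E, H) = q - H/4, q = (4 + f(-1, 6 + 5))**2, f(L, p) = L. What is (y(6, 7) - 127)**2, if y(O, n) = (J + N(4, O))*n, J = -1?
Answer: 26569/4 ≈ 6642.3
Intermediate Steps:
q = 9 (q = (4 - 1)**2 = 3**2 = 9)
N(E, H) = 9 - H/4
y(O, n) = n*(8 - O/4) (y(O, n) = (-1 + (9 - O/4))*n = (8 - O/4)*n = n*(8 - O/4))
(y(6, 7) - 127)**2 = ((1/4)*7*(32 - 1*6) - 127)**2 = ((1/4)*7*(32 - 6) - 127)**2 = ((1/4)*7*26 - 127)**2 = (91/2 - 127)**2 = (-163/2)**2 = 26569/4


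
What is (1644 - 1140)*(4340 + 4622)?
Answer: 4516848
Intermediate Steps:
(1644 - 1140)*(4340 + 4622) = 504*8962 = 4516848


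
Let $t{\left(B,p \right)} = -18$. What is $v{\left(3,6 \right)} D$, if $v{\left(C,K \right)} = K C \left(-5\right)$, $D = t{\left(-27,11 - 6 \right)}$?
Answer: $1620$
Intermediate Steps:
$D = -18$
$v{\left(C,K \right)} = - 5 C K$ ($v{\left(C,K \right)} = C K \left(-5\right) = - 5 C K$)
$v{\left(3,6 \right)} D = \left(-5\right) 3 \cdot 6 \left(-18\right) = \left(-90\right) \left(-18\right) = 1620$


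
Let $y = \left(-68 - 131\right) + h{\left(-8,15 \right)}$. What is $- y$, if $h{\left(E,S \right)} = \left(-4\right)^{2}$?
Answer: $183$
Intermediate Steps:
$h{\left(E,S \right)} = 16$
$y = -183$ ($y = \left(-68 - 131\right) + 16 = -199 + 16 = -183$)
$- y = \left(-1\right) \left(-183\right) = 183$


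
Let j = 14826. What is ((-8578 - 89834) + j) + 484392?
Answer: 400806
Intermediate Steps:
((-8578 - 89834) + j) + 484392 = ((-8578 - 89834) + 14826) + 484392 = (-98412 + 14826) + 484392 = -83586 + 484392 = 400806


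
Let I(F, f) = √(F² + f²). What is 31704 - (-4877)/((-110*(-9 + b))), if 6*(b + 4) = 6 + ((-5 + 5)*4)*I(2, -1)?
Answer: 41854157/1320 ≈ 31708.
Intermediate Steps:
b = -3 (b = -4 + (6 + ((-5 + 5)*4)*√(2² + (-1)²))/6 = -4 + (6 + (0*4)*√(4 + 1))/6 = -4 + (6 + 0*√5)/6 = -4 + (6 + 0)/6 = -4 + (⅙)*6 = -4 + 1 = -3)
31704 - (-4877)/((-110*(-9 + b))) = 31704 - (-4877)/((-110*(-9 - 3))) = 31704 - (-4877)/((-110*(-12))) = 31704 - (-4877)/1320 = 31704 - 1*(-4877/1320) = 31704 + 4877/1320 = 41854157/1320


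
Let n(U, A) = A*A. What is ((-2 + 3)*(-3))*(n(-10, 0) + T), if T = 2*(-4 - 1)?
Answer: 30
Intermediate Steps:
n(U, A) = A²
T = -10 (T = 2*(-5) = -10)
((-2 + 3)*(-3))*(n(-10, 0) + T) = ((-2 + 3)*(-3))*(0² - 10) = (1*(-3))*(0 - 10) = -3*(-10) = 30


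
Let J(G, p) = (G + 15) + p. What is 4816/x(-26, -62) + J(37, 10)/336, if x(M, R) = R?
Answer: -403583/5208 ≈ -77.493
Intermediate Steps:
J(G, p) = 15 + G + p (J(G, p) = (15 + G) + p = 15 + G + p)
4816/x(-26, -62) + J(37, 10)/336 = 4816/(-62) + (15 + 37 + 10)/336 = 4816*(-1/62) + 62*(1/336) = -2408/31 + 31/168 = -403583/5208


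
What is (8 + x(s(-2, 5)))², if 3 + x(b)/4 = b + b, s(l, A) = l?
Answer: 400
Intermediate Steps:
x(b) = -12 + 8*b (x(b) = -12 + 4*(b + b) = -12 + 4*(2*b) = -12 + 8*b)
(8 + x(s(-2, 5)))² = (8 + (-12 + 8*(-2)))² = (8 + (-12 - 16))² = (8 - 28)² = (-20)² = 400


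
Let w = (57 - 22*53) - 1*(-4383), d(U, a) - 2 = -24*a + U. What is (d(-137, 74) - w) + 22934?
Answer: 17749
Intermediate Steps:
d(U, a) = 2 + U - 24*a (d(U, a) = 2 + (-24*a + U) = 2 + (U - 24*a) = 2 + U - 24*a)
w = 3274 (w = (57 - 1166) + 4383 = -1109 + 4383 = 3274)
(d(-137, 74) - w) + 22934 = ((2 - 137 - 24*74) - 1*3274) + 22934 = ((2 - 137 - 1776) - 3274) + 22934 = (-1911 - 3274) + 22934 = -5185 + 22934 = 17749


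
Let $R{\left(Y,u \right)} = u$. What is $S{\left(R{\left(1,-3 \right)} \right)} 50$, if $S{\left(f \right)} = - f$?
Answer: $150$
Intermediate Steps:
$S{\left(R{\left(1,-3 \right)} \right)} 50 = \left(-1\right) \left(-3\right) 50 = 3 \cdot 50 = 150$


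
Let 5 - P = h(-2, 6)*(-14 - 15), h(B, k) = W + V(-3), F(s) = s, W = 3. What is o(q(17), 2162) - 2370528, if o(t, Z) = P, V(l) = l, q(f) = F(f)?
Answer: -2370523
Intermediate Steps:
q(f) = f
h(B, k) = 0 (h(B, k) = 3 - 3 = 0)
P = 5 (P = 5 - 0*(-14 - 15) = 5 - 0*(-29) = 5 - 1*0 = 5 + 0 = 5)
o(t, Z) = 5
o(q(17), 2162) - 2370528 = 5 - 2370528 = -2370523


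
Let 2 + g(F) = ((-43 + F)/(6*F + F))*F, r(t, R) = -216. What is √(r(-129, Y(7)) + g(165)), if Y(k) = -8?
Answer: 6*I*√273/7 ≈ 14.162*I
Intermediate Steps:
g(F) = -57/7 + F/7 (g(F) = -2 + ((-43 + F)/(6*F + F))*F = -2 + ((-43 + F)/((7*F)))*F = -2 + ((-43 + F)*(1/(7*F)))*F = -2 + ((-43 + F)/(7*F))*F = -2 + (-43/7 + F/7) = -57/7 + F/7)
√(r(-129, Y(7)) + g(165)) = √(-216 + (-57/7 + (⅐)*165)) = √(-216 + (-57/7 + 165/7)) = √(-216 + 108/7) = √(-1404/7) = 6*I*√273/7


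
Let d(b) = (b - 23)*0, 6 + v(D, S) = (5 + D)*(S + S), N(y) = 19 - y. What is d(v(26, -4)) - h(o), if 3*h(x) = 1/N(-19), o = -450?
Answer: -1/114 ≈ -0.0087719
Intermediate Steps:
v(D, S) = -6 + 2*S*(5 + D) (v(D, S) = -6 + (5 + D)*(S + S) = -6 + (5 + D)*(2*S) = -6 + 2*S*(5 + D))
d(b) = 0 (d(b) = (-23 + b)*0 = 0)
h(x) = 1/114 (h(x) = 1/(3*(19 - 1*(-19))) = 1/(3*(19 + 19)) = (⅓)/38 = (⅓)*(1/38) = 1/114)
d(v(26, -4)) - h(o) = 0 - 1*1/114 = 0 - 1/114 = -1/114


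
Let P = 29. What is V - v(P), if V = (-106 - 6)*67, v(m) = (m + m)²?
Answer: -10868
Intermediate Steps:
v(m) = 4*m² (v(m) = (2*m)² = 4*m²)
V = -7504 (V = -112*67 = -7504)
V - v(P) = -7504 - 4*29² = -7504 - 4*841 = -7504 - 1*3364 = -7504 - 3364 = -10868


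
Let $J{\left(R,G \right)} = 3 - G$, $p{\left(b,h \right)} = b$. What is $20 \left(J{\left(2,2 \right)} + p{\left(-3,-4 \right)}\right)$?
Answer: $-40$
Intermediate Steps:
$20 \left(J{\left(2,2 \right)} + p{\left(-3,-4 \right)}\right) = 20 \left(\left(3 - 2\right) - 3\right) = 20 \left(1 - 3\right) = 20 \left(-2\right) = -40$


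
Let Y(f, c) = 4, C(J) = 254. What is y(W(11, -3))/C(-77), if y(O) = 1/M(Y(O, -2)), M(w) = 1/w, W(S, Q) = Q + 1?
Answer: 2/127 ≈ 0.015748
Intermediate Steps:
W(S, Q) = 1 + Q
y(O) = 4 (y(O) = 1/(1/4) = 4)
y(W(11, -3))/C(-77) = 4/254 = 4*(1/254) = 2/127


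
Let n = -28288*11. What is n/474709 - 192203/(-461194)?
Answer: -52268320665/218932942546 ≈ -0.23874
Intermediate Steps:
n = -311168
n/474709 - 192203/(-461194) = -311168/474709 - 192203/(-461194) = -311168*1/474709 - 192203*(-1/461194) = -311168/474709 + 192203/461194 = -52268320665/218932942546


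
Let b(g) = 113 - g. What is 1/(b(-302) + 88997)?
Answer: 1/89412 ≈ 1.1184e-5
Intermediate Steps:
1/(b(-302) + 88997) = 1/((113 - 1*(-302)) + 88997) = 1/((113 + 302) + 88997) = 1/(415 + 88997) = 1/89412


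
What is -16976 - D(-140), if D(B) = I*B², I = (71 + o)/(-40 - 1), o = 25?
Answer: 1185584/41 ≈ 28917.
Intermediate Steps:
I = -96/41 (I = (71 + 25)/(-40 - 1) = 96/(-41) = 96*(-1/41) = -96/41 ≈ -2.3415)
D(B) = -96*B²/41
-16976 - D(-140) = -16976 - (-96)*(-140)²/41 = -16976 - (-96)*19600/41 = -16976 - 1*(-1881600/41) = -16976 + 1881600/41 = 1185584/41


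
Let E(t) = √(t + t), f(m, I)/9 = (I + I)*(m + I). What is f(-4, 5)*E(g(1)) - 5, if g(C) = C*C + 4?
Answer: -5 + 90*√10 ≈ 279.60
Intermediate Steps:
f(m, I) = 18*I*(I + m) (f(m, I) = 9*((I + I)*(m + I)) = 9*((2*I)*(I + m)) = 9*(2*I*(I + m)) = 18*I*(I + m))
g(C) = 4 + C² (g(C) = C² + 4 = 4 + C²)
E(t) = √2*√t (E(t) = √(2*t) = √2*√t)
f(-4, 5)*E(g(1)) - 5 = (18*5*(5 - 4))*(√2*√(4 + 1²)) - 5 = (18*5*1)*(√2*√(4 + 1)) - 5 = 90*(√2*√5) - 5 = 90*√10 - 5 = -5 + 90*√10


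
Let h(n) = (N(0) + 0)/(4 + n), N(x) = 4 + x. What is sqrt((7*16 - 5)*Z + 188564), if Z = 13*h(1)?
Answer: 12*sqrt(32930)/5 ≈ 435.52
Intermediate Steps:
h(n) = 4/(4 + n) (h(n) = ((4 + 0) + 0)/(4 + n) = (4 + 0)/(4 + n) = 4/(4 + n))
Z = 52/5 (Z = 13*(4/(4 + 1)) = 13*(4/5) = 52/5 ≈ 10.400)
sqrt((7*16 - 5)*Z + 188564) = sqrt((7*16 - 5)*(52/5) + 188564) = sqrt((112 - 5)*(52/5) + 188564) = sqrt(107*(52/5) + 188564) = sqrt(5564/5 + 188564) = sqrt(948384/5) = 12*sqrt(32930)/5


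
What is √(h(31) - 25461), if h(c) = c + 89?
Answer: I*√25341 ≈ 159.19*I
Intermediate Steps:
h(c) = 89 + c
√(h(31) - 25461) = √((89 + 31) - 25461) = √(120 - 25461) = √(-25341) = I*√25341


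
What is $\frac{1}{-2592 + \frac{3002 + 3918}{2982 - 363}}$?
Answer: $- \frac{2619}{6781528} \approx -0.0003862$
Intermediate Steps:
$\frac{1}{-2592 + \frac{3002 + 3918}{2982 - 363}} = \frac{1}{-2592 + \frac{6920}{2619}} = \frac{1}{- \frac{6781528}{2619}} = - \frac{2619}{6781528}$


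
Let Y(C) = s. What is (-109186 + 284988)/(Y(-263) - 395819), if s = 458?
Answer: -175802/395361 ≈ -0.44466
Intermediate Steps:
Y(C) = 458
(-109186 + 284988)/(Y(-263) - 395819) = (-109186 + 284988)/(458 - 395819) = 175802/(-395361) = 175802*(-1/395361) = -175802/395361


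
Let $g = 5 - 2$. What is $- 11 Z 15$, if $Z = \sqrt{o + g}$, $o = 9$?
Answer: $- 330 \sqrt{3} \approx -571.58$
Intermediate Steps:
$g = 3$
$Z = 2 \sqrt{3}$ ($Z = \sqrt{9 + 3} = \sqrt{12} = 2 \sqrt{3} \approx 3.4641$)
$- 11 Z 15 = - 11 \cdot 2 \sqrt{3} \cdot 15 = - 22 \sqrt{3} \cdot 15 = - 330 \sqrt{3}$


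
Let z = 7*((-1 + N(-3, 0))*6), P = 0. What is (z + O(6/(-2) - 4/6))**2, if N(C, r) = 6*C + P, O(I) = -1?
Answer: 638401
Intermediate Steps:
N(C, r) = 6*C (N(C, r) = 6*C + 0 = 6*C)
z = -798 (z = 7*((-1 + 6*(-3))*6) = 7*((-1 - 18)*6) = 7*(-19*6) = 7*(-114) = -798)
(z + O(6/(-2) - 4/6))**2 = (-798 - 1)**2 = (-799)**2 = 638401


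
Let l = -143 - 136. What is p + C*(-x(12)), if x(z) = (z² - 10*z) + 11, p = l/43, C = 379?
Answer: -570674/43 ≈ -13271.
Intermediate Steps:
l = -279
p = -279/43 ≈ -6.4884
x(z) = 11 + z² - 10*z
p + C*(-x(12)) = -279/43 + 379*(-(11 + 12² - 10*12)) = -279/43 + 379*(-(11 + 144 - 120)) = -279/43 + 379*(-1*35) = -279/43 + 379*(-35) = -279/43 - 13265 = -570674/43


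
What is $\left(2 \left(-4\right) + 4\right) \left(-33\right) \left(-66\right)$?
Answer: $-8712$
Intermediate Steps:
$\left(2 \left(-4\right) + 4\right) \left(-33\right) \left(-66\right) = \left(-8 + 4\right) \left(-33\right) \left(-66\right) = \left(-4\right) \left(-33\right) \left(-66\right) = 132 \left(-66\right) = -8712$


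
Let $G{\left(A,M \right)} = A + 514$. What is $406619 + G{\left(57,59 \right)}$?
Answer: $407190$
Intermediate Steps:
$G{\left(A,M \right)} = 514 + A$
$406619 + G{\left(57,59 \right)} = 406619 + \left(514 + 57\right) = 406619 + 571 = 407190$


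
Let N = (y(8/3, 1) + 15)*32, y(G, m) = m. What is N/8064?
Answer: 4/63 ≈ 0.063492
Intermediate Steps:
N = 512 (N = (1 + 15)*32 = 16*32 = 512)
N/8064 = 512/8064 = 512*(1/8064) = 4/63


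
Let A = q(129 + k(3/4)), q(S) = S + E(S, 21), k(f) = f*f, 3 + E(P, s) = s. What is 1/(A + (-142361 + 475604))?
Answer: 16/5334249 ≈ 2.9995e-6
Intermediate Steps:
E(P, s) = -3 + s
k(f) = f²
q(S) = 18 + S (q(S) = S + (-3 + 21) = S + 18 = 18 + S)
A = 2361/16 (A = 18 + (129 + (3/4)²) = 18 + (129 + (3*(¼))²) = 18 + (129 + (¾)²) = 18 + (129 + 9/16) = 18 + 2073/16 = 2361/16 ≈ 147.56)
1/(A + (-142361 + 475604)) = 1/(2361/16 + (-142361 + 475604)) = 1/(2361/16 + 333243) = 1/(5334249/16) = 16/5334249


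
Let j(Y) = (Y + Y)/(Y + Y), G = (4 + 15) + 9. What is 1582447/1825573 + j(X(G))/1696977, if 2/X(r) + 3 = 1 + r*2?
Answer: 2685377988292/3097955392821 ≈ 0.86682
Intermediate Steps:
G = 28 (G = 19 + 9 = 28)
X(r) = 2/(-2 + 2*r) (X(r) = 2/(-3 + (1 + r*2)) = 2/(-3 + (1 + 2*r)) = 2/(-2 + 2*r))
j(Y) = 1 (j(Y) = (2*Y)/((2*Y)) = (2*Y)*(1/(2*Y)) = 1)
1582447/1825573 + j(X(G))/1696977 = 1582447/1825573 + 1/1696977 = 2685377988292/3097955392821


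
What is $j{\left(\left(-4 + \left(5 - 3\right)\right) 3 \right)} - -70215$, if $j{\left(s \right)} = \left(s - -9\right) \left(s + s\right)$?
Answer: $70179$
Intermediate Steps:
$j{\left(s \right)} = 2 s \left(9 + s\right)$ ($j{\left(s \right)} = \left(s + 9\right) 2 s = \left(9 + s\right) 2 s = 2 s \left(9 + s\right)$)
$j{\left(\left(-4 + \left(5 - 3\right)\right) 3 \right)} - -70215 = 2 \left(-4 + \left(5 - 3\right)\right) 3 \left(9 + \left(-4 + \left(5 - 3\right)\right) 3\right) - -70215 = 2 \left(-4 + 2\right) 3 \left(9 + \left(-4 + 2\right) 3\right) + 70215 = 2 \left(\left(-2\right) 3\right) \left(9 - 6\right) + 70215 = 2 \left(-6\right) \left(9 - 6\right) + 70215 = 2 \left(-6\right) 3 + 70215 = -36 + 70215 = 70179$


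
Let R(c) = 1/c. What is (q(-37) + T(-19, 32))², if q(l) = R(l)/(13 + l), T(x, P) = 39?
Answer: 1199444689/788544 ≈ 1521.1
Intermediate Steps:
R(c) = 1/c
q(l) = 1/(l*(13 + l))
(q(-37) + T(-19, 32))² = (1/((-37)*(13 - 37)) + 39)² = (-1/37/(-24) + 39)² = (-1/37*(-1/24) + 39)² = (1/888 + 39)² = (34633/888)² = 1199444689/788544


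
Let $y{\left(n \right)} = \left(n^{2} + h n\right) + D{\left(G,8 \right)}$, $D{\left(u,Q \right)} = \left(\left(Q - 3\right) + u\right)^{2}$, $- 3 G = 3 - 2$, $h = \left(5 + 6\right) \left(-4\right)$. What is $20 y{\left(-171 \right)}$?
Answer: $\frac{6621620}{9} \approx 7.3574 \cdot 10^{5}$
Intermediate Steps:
$h = -44$ ($h = 11 \left(-4\right) = -44$)
$G = - \frac{1}{3}$ ($G = - \frac{3 - 2}{3} = \left(- \frac{1}{3}\right) 1 = - \frac{1}{3} \approx -0.33333$)
$D{\left(u,Q \right)} = \left(-3 + Q + u\right)^{2}$ ($D{\left(u,Q \right)} = \left(\left(-3 + Q\right) + u\right)^{2} = \left(-3 + Q + u\right)^{2}$)
$y{\left(n \right)} = \frac{196}{9} + n^{2} - 44 n$ ($y{\left(n \right)} = \left(n^{2} - 44 n\right) + \left(-3 + 8 - \frac{1}{3}\right)^{2} = \left(n^{2} - 44 n\right) + \left(\frac{14}{3}\right)^{2} = \left(n^{2} - 44 n\right) + \frac{196}{9} = \frac{196}{9} + n^{2} - 44 n$)
$20 y{\left(-171 \right)} = 20 \left(\frac{196}{9} + \left(-171\right)^{2} - -7524\right) = 20 \left(\frac{196}{9} + 29241 + 7524\right) = 20 \cdot \frac{331081}{9} = \frac{6621620}{9}$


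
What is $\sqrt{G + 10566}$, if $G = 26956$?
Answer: $\sqrt{37522} \approx 193.71$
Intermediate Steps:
$\sqrt{G + 10566} = \sqrt{26956 + 10566} = \sqrt{37522}$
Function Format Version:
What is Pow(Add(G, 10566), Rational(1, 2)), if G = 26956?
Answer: Pow(37522, Rational(1, 2)) ≈ 193.71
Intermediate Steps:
Pow(Add(G, 10566), Rational(1, 2)) = Pow(Add(26956, 10566), Rational(1, 2)) = Pow(37522, Rational(1, 2))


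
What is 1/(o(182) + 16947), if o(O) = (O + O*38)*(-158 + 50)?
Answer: -1/749637 ≈ -1.3340e-6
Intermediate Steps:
o(O) = -4212*O (o(O) = (O + 38*O)*(-108) = (39*O)*(-108) = -4212*O)
1/(o(182) + 16947) = 1/(-4212*182 + 16947) = 1/(-766584 + 16947) = 1/(-749637) = -1/749637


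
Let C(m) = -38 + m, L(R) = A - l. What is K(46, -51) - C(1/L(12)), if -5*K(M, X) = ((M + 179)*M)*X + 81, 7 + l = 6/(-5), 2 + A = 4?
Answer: 26925884/255 ≈ 1.0559e+5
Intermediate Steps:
A = 2 (A = -2 + 4 = 2)
l = -41/5 (l = -7 + 6/(-5) = -7 + 6*(-⅕) = -7 - 6/5 = -41/5 ≈ -8.2000)
L(R) = 51/5 (L(R) = 2 - 1*(-41/5) = 2 + 41/5 = 51/5)
K(M, X) = -81/5 - M*X*(179 + M)/5 (K(M, X) = -(((M + 179)*M)*X + 81)/5 = -(((179 + M)*M)*X + 81)/5 = -((M*(179 + M))*X + 81)/5 = -(M*X*(179 + M) + 81)/5 = -(81 + M*X*(179 + M))/5 = -81/5 - M*X*(179 + M)/5)
K(46, -51) - C(1/L(12)) = (-81/5 - 179/5*46*(-51) - ⅕*(-51)*46²) - (-38 + 1/(51/5)) = (-81/5 + 419934/5 - ⅕*(-51)*2116) - (-38 + 5/51) = (-81/5 + 419934/5 + 107916/5) - 1*(-1933/51) = 527769/5 + 1933/51 = 26925884/255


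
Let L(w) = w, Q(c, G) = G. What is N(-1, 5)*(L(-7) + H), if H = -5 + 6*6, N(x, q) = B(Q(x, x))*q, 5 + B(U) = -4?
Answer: -1080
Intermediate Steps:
B(U) = -9 (B(U) = -5 - 4 = -9)
N(x, q) = -9*q
H = 31 (H = -5 + 36 = 31)
N(-1, 5)*(L(-7) + H) = (-9*5)*(-7 + 31) = -45*24 = -1080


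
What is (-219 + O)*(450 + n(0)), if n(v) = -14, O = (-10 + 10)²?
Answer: -95484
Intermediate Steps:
O = 0 (O = 0² = 0)
(-219 + O)*(450 + n(0)) = (-219 + 0)*(450 - 14) = -219*436 = -95484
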